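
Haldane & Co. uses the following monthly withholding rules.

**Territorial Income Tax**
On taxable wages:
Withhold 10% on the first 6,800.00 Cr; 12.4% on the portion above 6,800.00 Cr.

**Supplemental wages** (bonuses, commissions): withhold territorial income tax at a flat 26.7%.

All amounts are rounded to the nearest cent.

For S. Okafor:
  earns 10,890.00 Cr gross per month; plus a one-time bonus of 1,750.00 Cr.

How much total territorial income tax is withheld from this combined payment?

1,654.41 Cr

Territorial Income Tax: taxable = 10,890.00 Cr
  680.00 Cr + 12.4% × (10,890.00 Cr − 6,800.00 Cr) = 680.00 Cr + 12.4% × 4,090.00 Cr = 1,187.16 Cr
Supplemental (26.7% flat on bonus): 26.7% × 1,750.00 Cr = 467.25 Cr
Total territorial income tax: 1,187.16 Cr + 467.25 Cr = 1,654.41 Cr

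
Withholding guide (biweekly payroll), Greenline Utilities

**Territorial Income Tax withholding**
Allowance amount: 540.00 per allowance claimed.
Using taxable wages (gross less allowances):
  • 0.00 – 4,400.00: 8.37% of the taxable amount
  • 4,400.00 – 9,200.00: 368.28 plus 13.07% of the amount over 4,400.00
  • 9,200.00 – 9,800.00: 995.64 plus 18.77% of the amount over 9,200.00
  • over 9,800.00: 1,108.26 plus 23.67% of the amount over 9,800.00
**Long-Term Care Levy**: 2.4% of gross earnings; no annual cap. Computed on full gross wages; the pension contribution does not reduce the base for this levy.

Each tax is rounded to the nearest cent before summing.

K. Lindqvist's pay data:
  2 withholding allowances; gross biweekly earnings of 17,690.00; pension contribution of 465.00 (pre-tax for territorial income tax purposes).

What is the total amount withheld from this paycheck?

Territorial Income Tax: taxable = 17,690.00 − 465.00 − 2×540.00 = 16,145.00
  1,108.26 + 23.67% × (16,145.00 − 9,800.00) = 1,108.26 + 23.67% × 6,345.00 = 2,610.12
Long-Term Care Levy: 2.4% × 17,690.00 = 424.56
Total: 2,610.12 + 424.56 = 3,034.68

3,034.68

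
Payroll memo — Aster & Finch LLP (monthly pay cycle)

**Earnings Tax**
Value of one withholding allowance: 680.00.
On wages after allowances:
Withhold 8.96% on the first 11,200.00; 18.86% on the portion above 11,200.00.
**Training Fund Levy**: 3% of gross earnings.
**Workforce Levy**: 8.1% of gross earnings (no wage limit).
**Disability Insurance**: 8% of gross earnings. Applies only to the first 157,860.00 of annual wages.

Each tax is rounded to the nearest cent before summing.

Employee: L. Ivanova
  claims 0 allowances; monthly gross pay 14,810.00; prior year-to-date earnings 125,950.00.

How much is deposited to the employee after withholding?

10,296.92

Earnings Tax: taxable = 14,810.00
  1,003.52 + 18.86% × (14,810.00 − 11,200.00) = 1,003.52 + 18.86% × 3,610.00 = 1,684.37
Training Fund Levy: 3% × 14,810.00 = 444.30
Workforce Levy: 8.1% × 14,810.00 = 1,199.61
Disability Insurance: 8% × 14,810.00 = 1,184.80
Total withheld: 1,684.37 + 444.30 + 1,199.61 + 1,184.80 = 4,513.08
Net pay: 14,810.00 − 4,513.08 = 10,296.92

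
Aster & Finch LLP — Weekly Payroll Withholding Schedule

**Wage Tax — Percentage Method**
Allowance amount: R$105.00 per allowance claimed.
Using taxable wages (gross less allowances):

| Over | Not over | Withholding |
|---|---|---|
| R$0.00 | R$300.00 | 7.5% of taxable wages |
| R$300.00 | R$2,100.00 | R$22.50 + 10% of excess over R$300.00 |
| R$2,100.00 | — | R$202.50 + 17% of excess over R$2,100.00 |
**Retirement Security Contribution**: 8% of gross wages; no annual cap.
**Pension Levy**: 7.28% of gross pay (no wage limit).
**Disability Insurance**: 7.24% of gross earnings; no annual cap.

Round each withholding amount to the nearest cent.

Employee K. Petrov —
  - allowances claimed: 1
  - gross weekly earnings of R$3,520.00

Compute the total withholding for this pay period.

R$1,218.76

Wage Tax: taxable = R$3,520.00 − 1×R$105.00 = R$3,415.00
  R$202.50 + 17% × (R$3,415.00 − R$2,100.00) = R$202.50 + 17% × R$1,315.00 = R$426.05
Retirement Security Contribution: 8% × R$3,520.00 = R$281.60
Pension Levy: 7.28% × R$3,520.00 = R$256.26
Disability Insurance: 7.24% × R$3,520.00 = R$254.85
Total: R$426.05 + R$281.60 + R$256.26 + R$254.85 = R$1,218.76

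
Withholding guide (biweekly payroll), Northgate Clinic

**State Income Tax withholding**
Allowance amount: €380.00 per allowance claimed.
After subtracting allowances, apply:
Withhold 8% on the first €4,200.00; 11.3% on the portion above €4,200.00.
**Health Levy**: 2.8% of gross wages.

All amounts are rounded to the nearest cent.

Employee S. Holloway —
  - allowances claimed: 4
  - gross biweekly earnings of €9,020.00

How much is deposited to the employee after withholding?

State Income Tax: taxable = €9,020.00 − 4×€380.00 = €7,500.00
  €336.00 + 11.3% × (€7,500.00 − €4,200.00) = €336.00 + 11.3% × €3,300.00 = €708.90
Health Levy: 2.8% × €9,020.00 = €252.56
Total withheld: €708.90 + €252.56 = €961.46
Net pay: €9,020.00 − €961.46 = €8,058.54

€8,058.54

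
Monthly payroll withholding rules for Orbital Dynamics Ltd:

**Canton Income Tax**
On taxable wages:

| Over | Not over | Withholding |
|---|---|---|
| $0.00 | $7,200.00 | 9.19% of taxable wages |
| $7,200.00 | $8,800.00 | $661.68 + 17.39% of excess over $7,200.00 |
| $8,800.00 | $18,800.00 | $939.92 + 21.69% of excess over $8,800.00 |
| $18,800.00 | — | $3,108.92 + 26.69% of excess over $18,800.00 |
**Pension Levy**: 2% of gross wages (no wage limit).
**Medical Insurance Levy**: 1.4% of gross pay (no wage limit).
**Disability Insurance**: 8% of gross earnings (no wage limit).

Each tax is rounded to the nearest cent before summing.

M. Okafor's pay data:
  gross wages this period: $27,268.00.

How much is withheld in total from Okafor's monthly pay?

$8,477.58

Canton Income Tax: taxable = $27,268.00
  $3,108.92 + 26.69% × ($27,268.00 − $18,800.00) = $3,108.92 + 26.69% × $8,468.00 = $5,369.03
Pension Levy: 2% × $27,268.00 = $545.36
Medical Insurance Levy: 1.4% × $27,268.00 = $381.75
Disability Insurance: 8% × $27,268.00 = $2,181.44
Total: $5,369.03 + $545.36 + $381.75 + $2,181.44 = $8,477.58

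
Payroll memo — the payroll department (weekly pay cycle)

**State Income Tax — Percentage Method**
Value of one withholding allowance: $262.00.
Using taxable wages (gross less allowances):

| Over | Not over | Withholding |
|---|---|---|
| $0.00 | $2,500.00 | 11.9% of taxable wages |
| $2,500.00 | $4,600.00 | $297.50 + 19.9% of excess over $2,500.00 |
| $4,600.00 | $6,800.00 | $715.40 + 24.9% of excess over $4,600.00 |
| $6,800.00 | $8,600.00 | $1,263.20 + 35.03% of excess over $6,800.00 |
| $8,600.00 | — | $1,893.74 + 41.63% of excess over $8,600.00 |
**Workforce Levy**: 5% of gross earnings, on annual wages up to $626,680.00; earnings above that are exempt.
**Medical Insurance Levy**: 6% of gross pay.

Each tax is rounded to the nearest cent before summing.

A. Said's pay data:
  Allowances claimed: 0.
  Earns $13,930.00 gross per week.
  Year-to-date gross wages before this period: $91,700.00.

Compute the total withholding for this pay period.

State Income Tax: taxable = $13,930.00
  $1,893.74 + 41.63% × ($13,930.00 − $8,600.00) = $1,893.74 + 41.63% × $5,330.00 = $4,112.62
Workforce Levy: 5% × $13,930.00 = $696.50
Medical Insurance Levy: 6% × $13,930.00 = $835.80
Total: $4,112.62 + $696.50 + $835.80 = $5,644.92

$5,644.92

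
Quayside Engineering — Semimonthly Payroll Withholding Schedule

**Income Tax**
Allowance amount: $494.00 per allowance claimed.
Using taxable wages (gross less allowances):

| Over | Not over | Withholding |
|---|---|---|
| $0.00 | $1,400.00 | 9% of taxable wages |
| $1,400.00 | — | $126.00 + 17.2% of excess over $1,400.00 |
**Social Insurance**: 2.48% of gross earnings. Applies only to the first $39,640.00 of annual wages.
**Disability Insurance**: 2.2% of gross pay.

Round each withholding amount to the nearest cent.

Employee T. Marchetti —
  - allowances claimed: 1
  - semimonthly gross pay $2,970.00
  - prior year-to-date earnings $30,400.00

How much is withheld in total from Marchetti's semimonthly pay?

$450.07

Income Tax: taxable = $2,970.00 − 1×$494.00 = $2,476.00
  $126.00 + 17.2% × ($2,476.00 − $1,400.00) = $126.00 + 17.2% × $1,076.00 = $311.07
Social Insurance: 2.48% × $2,970.00 = $73.66
Disability Insurance: 2.2% × $2,970.00 = $65.34
Total: $311.07 + $73.66 + $65.34 = $450.07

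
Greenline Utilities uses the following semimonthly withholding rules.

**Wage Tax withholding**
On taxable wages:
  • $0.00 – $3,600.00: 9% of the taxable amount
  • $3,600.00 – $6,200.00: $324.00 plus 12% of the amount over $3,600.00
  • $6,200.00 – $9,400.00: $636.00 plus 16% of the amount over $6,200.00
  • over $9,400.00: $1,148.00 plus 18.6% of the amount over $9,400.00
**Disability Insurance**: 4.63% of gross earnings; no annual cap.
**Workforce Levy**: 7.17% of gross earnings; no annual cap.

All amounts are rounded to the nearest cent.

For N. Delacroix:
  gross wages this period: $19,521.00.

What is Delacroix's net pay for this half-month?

Wage Tax: taxable = $19,521.00
  $1,148.00 + 18.6% × ($19,521.00 − $9,400.00) = $1,148.00 + 18.6% × $10,121.00 = $3,030.51
Disability Insurance: 4.63% × $19,521.00 = $903.82
Workforce Levy: 7.17% × $19,521.00 = $1,399.66
Total withheld: $3,030.51 + $903.82 + $1,399.66 = $5,333.99
Net pay: $19,521.00 − $5,333.99 = $14,187.01

$14,187.01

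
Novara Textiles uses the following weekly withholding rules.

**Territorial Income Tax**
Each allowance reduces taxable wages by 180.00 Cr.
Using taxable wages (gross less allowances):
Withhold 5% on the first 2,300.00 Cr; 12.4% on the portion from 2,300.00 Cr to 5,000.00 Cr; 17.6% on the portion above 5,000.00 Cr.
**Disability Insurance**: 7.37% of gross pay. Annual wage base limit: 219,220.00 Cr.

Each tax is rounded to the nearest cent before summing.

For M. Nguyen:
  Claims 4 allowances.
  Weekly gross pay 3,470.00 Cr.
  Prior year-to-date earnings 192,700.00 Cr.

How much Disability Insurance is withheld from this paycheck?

255.74 Cr

Disability Insurance: 7.37% × 3,470.00 Cr = 255.74 Cr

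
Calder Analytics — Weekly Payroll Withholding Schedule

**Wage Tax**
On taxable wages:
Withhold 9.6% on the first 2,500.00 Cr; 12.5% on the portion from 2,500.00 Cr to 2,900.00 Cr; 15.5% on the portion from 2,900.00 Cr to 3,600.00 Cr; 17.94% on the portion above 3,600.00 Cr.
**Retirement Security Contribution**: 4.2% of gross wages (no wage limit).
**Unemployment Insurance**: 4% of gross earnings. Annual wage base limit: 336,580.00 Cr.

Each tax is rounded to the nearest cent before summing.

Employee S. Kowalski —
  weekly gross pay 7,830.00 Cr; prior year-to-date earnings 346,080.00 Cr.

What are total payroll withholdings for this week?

1,486.22 Cr

Wage Tax: taxable = 7,830.00 Cr
  398.50 Cr + 17.94% × (7,830.00 Cr − 3,600.00 Cr) = 398.50 Cr + 17.94% × 4,230.00 Cr = 1,157.36 Cr
Retirement Security Contribution: 4.2% × 7,830.00 Cr = 328.86 Cr
Unemployment Insurance: YTD 346,080.00 Cr ≥ cap 336,580.00 Cr → 0.00 Cr
Total: 1,157.36 Cr + 328.86 Cr + 0.00 Cr = 1,486.22 Cr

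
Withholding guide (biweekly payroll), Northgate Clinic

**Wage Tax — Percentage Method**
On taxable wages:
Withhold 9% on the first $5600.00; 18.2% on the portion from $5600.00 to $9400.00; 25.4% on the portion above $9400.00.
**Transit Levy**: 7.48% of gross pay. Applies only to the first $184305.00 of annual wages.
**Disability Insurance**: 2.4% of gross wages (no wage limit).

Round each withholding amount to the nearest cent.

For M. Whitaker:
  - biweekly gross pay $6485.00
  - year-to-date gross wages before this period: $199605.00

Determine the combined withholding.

Wage Tax: taxable = $6485.00
  $504.00 + 18.2% × ($6485.00 − $5600.00) = $504.00 + 18.2% × $885.00 = $665.07
Transit Levy: YTD $199605.00 ≥ cap $184305.00 → $0.00
Disability Insurance: 2.4% × $6485.00 = $155.64
Total: $665.07 + $0.00 + $155.64 = $820.71

$820.71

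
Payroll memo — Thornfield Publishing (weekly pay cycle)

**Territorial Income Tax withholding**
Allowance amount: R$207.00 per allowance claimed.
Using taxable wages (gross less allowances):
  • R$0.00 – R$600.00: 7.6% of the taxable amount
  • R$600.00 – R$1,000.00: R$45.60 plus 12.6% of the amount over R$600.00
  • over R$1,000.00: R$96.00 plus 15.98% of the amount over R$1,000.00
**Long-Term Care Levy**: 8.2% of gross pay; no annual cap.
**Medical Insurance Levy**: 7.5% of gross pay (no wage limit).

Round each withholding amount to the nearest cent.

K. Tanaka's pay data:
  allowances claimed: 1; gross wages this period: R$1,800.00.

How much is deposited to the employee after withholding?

R$1,326.64

Territorial Income Tax: taxable = R$1,800.00 − 1×R$207.00 = R$1,593.00
  R$96.00 + 15.98% × (R$1,593.00 − R$1,000.00) = R$96.00 + 15.98% × R$593.00 = R$190.76
Long-Term Care Levy: 8.2% × R$1,800.00 = R$147.60
Medical Insurance Levy: 7.5% × R$1,800.00 = R$135.00
Total withheld: R$190.76 + R$147.60 + R$135.00 = R$473.36
Net pay: R$1,800.00 − R$473.36 = R$1,326.64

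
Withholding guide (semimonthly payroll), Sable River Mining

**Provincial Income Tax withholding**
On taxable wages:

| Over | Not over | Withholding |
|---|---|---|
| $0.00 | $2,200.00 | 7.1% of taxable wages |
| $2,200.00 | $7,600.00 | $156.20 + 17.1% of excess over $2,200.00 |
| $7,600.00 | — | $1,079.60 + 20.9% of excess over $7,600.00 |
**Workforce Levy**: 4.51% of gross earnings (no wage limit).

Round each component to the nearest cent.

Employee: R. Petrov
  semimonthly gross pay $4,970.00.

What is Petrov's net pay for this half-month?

$4,115.98

Provincial Income Tax: taxable = $4,970.00
  $156.20 + 17.1% × ($4,970.00 − $2,200.00) = $156.20 + 17.1% × $2,770.00 = $629.87
Workforce Levy: 4.51% × $4,970.00 = $224.15
Total withheld: $629.87 + $224.15 = $854.02
Net pay: $4,970.00 − $854.02 = $4,115.98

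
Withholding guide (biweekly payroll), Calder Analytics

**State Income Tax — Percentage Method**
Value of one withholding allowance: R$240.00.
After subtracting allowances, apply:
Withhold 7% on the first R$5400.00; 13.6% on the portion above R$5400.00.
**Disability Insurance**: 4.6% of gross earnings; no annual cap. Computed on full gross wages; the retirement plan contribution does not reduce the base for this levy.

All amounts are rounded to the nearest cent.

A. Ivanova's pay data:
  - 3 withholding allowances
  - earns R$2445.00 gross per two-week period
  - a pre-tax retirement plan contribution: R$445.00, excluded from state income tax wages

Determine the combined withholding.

R$202.07

State Income Tax: taxable = R$2445.00 − R$445.00 − 3×R$240.00 = R$1280.00
  7% × R$1280.00 = R$89.60
Disability Insurance: 4.6% × R$2445.00 = R$112.47
Total: R$89.60 + R$112.47 = R$202.07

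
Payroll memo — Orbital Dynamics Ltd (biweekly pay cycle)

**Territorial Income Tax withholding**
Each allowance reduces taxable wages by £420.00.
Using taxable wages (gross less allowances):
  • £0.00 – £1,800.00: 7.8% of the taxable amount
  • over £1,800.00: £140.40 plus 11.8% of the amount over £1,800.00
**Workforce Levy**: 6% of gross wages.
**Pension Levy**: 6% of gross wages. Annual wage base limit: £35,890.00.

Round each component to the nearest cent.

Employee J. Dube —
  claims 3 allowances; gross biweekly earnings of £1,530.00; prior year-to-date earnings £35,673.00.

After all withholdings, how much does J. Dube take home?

Territorial Income Tax: taxable = £1,530.00 − 3×£420.00 = £270.00
  7.8% × £270.00 = £21.06
Workforce Levy: 6% × £1,530.00 = £91.80
Pension Levy: cap £35,890.00 − YTD £35,673.00 = £217.00 subject; 6% × £217.00 = £13.02
Total withheld: £21.06 + £91.80 + £13.02 = £125.88
Net pay: £1,530.00 − £125.88 = £1,404.12

£1,404.12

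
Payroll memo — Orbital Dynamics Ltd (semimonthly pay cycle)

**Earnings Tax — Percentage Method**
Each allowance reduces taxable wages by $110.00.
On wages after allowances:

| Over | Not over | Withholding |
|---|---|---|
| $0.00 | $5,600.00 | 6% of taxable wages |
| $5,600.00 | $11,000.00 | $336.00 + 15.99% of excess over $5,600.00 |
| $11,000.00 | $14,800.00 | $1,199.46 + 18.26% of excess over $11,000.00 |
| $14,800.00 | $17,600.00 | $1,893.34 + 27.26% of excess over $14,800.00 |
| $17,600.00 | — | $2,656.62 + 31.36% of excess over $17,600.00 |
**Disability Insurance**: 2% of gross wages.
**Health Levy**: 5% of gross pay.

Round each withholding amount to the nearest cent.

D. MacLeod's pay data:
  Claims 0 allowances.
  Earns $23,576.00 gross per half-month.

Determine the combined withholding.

Earnings Tax: taxable = $23,576.00
  $2,656.62 + 31.36% × ($23,576.00 − $17,600.00) = $2,656.62 + 31.36% × $5,976.00 = $4,530.69
Disability Insurance: 2% × $23,576.00 = $471.52
Health Levy: 5% × $23,576.00 = $1,178.80
Total: $4,530.69 + $471.52 + $1,178.80 = $6,181.01

$6,181.01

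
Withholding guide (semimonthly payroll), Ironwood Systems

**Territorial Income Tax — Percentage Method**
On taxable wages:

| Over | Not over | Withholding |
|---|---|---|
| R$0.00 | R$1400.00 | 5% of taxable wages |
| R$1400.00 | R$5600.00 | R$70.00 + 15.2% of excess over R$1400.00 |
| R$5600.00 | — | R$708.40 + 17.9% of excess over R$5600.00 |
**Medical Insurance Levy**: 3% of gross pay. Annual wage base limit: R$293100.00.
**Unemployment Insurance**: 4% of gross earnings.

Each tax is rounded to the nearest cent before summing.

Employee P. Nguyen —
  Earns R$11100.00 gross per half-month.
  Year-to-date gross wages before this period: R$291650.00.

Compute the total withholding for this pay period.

R$2180.40

Territorial Income Tax: taxable = R$11100.00
  R$708.40 + 17.9% × (R$11100.00 − R$5600.00) = R$708.40 + 17.9% × R$5500.00 = R$1692.90
Medical Insurance Levy: cap R$293100.00 − YTD R$291650.00 = R$1450.00 subject; 3% × R$1450.00 = R$43.50
Unemployment Insurance: 4% × R$11100.00 = R$444.00
Total: R$1692.90 + R$43.50 + R$444.00 = R$2180.40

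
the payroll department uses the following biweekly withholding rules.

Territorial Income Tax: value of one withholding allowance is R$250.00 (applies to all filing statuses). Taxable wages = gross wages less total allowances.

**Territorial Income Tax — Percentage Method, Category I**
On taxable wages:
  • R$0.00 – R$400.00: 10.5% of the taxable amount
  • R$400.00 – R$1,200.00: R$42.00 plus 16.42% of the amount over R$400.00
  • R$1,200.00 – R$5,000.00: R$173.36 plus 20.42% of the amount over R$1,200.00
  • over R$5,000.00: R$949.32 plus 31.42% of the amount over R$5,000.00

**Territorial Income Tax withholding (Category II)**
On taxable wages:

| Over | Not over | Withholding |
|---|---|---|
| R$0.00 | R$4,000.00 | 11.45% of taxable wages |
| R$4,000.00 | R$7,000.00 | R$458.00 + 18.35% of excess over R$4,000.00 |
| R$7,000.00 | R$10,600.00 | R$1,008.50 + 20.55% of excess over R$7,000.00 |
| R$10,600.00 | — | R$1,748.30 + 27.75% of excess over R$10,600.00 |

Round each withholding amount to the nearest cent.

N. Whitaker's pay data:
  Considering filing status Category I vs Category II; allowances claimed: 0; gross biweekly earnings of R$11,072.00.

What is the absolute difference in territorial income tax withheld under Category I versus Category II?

R$977.86

Territorial Income Tax (Category I): taxable = R$11,072.00
  R$949.32 + 31.42% × (R$11,072.00 − R$5,000.00) = R$949.32 + 31.42% × R$6,072.00 = R$2,857.14
Territorial Income Tax (Category II): taxable = R$11,072.00
  R$1,748.30 + 27.75% × (R$11,072.00 − R$10,600.00) = R$1,748.30 + 27.75% × R$472.00 = R$1,879.28
Difference: |R$2,857.14 − R$1,879.28| = R$977.86 (higher under Category I)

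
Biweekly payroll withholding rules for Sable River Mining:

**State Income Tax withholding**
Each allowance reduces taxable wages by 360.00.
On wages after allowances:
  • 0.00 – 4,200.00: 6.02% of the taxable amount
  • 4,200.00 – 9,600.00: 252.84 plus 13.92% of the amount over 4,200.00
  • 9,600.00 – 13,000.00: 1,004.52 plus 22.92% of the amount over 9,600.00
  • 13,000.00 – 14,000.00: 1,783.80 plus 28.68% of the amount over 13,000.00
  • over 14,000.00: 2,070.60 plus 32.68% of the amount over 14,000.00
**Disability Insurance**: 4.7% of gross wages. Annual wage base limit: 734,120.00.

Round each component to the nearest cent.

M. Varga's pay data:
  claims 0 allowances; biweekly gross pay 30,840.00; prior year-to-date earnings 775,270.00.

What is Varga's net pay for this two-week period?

State Income Tax: taxable = 30,840.00
  2,070.60 + 32.68% × (30,840.00 − 14,000.00) = 2,070.60 + 32.68% × 16,840.00 = 7,573.91
Disability Insurance: YTD 775,270.00 ≥ cap 734,120.00 → 0.00
Total withheld: 7,573.91 + 0.00 = 7,573.91
Net pay: 30,840.00 − 7,573.91 = 23,266.09

23,266.09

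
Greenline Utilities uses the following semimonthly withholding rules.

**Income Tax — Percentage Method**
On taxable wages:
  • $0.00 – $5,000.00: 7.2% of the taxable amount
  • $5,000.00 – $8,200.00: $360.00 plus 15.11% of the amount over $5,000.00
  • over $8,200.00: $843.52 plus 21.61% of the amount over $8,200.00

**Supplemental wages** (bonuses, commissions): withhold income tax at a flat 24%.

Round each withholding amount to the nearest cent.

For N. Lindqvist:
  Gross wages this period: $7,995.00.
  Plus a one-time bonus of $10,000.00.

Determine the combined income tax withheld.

$3,212.54

Income Tax: taxable = $7,995.00
  $360.00 + 15.11% × ($7,995.00 − $5,000.00) = $360.00 + 15.11% × $2,995.00 = $812.54
Supplemental (24% flat on bonus): 24% × $10,000.00 = $2,400.00
Total income tax: $812.54 + $2,400.00 = $3,212.54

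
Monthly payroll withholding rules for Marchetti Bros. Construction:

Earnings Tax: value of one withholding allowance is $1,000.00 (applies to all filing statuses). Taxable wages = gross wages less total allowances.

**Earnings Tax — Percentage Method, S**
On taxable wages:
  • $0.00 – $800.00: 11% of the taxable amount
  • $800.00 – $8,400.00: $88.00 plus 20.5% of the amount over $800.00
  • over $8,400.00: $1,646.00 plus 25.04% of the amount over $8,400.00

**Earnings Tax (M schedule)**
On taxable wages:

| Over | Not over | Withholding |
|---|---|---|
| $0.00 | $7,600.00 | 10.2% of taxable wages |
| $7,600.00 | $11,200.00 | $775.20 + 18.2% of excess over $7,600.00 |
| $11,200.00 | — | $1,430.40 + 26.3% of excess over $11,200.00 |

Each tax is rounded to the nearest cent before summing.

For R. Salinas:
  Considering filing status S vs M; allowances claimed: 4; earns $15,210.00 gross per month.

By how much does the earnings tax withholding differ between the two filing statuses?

$916.59

Earnings Tax (S): taxable = $15,210.00 − 4×$1,000.00 = $11,210.00
  $1,646.00 + 25.04% × ($11,210.00 − $8,400.00) = $1,646.00 + 25.04% × $2,810.00 = $2,349.62
Earnings Tax (M): taxable = $15,210.00 − 4×$1,000.00 = $11,210.00
  $1,430.40 + 26.3% × ($11,210.00 − $11,200.00) = $1,430.40 + 26.3% × $10.00 = $1,433.03
Difference: |$2,349.62 − $1,433.03| = $916.59 (higher under S)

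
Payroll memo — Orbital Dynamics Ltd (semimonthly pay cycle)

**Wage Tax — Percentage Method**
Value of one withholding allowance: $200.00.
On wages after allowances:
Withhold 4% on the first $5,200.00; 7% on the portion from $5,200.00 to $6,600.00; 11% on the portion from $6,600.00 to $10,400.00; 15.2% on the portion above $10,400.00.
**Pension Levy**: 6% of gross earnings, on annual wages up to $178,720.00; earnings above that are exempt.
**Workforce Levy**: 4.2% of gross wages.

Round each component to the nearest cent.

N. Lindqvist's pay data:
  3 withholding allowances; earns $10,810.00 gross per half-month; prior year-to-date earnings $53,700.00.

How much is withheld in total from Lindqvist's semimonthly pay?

$1,805.72

Wage Tax: taxable = $10,810.00 − 3×$200.00 = $10,210.00
  $306.00 + 11% × ($10,210.00 − $6,600.00) = $306.00 + 11% × $3,610.00 = $703.10
Pension Levy: 6% × $10,810.00 = $648.60
Workforce Levy: 4.2% × $10,810.00 = $454.02
Total: $703.10 + $648.60 + $454.02 = $1,805.72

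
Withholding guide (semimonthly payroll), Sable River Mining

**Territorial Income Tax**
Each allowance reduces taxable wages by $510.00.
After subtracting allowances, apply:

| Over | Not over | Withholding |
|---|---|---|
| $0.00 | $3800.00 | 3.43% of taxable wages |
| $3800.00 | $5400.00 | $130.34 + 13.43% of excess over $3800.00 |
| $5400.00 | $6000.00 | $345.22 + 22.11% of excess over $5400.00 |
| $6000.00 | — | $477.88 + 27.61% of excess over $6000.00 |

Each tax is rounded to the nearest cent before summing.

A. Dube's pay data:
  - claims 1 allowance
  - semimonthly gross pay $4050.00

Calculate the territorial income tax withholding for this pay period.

$121.42

Territorial Income Tax: taxable = $4050.00 − 1×$510.00 = $3540.00
  3.43% × $3540.00 = $121.42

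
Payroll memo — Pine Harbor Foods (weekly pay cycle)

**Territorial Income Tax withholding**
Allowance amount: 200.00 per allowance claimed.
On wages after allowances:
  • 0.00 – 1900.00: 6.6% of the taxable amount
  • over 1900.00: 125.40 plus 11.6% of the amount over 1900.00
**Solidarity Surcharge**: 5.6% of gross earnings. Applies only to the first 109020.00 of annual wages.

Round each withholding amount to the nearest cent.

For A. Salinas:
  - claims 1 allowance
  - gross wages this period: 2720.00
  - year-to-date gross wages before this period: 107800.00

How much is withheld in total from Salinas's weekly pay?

265.64

Territorial Income Tax: taxable = 2720.00 − 1×200.00 = 2520.00
  125.40 + 11.6% × (2520.00 − 1900.00) = 125.40 + 11.6% × 620.00 = 197.32
Solidarity Surcharge: cap 109020.00 − YTD 107800.00 = 1220.00 subject; 5.6% × 1220.00 = 68.32
Total: 197.32 + 68.32 = 265.64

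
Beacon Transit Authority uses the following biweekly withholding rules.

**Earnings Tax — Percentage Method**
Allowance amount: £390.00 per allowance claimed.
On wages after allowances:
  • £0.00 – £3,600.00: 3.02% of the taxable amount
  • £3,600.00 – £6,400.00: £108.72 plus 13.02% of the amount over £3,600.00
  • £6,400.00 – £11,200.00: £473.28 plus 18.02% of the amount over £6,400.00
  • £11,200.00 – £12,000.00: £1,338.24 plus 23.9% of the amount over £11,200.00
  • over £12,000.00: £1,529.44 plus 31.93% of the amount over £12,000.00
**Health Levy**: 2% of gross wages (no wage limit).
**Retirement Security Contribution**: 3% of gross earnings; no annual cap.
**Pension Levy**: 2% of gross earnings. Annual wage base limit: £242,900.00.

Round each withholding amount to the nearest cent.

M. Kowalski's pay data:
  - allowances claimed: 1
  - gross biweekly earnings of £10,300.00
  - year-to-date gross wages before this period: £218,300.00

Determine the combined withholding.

£1,826.78

Earnings Tax: taxable = £10,300.00 − 1×£390.00 = £9,910.00
  £473.28 + 18.02% × (£9,910.00 − £6,400.00) = £473.28 + 18.02% × £3,510.00 = £1,105.78
Health Levy: 2% × £10,300.00 = £206.00
Retirement Security Contribution: 3% × £10,300.00 = £309.00
Pension Levy: 2% × £10,300.00 = £206.00
Total: £1,105.78 + £206.00 + £309.00 + £206.00 = £1,826.78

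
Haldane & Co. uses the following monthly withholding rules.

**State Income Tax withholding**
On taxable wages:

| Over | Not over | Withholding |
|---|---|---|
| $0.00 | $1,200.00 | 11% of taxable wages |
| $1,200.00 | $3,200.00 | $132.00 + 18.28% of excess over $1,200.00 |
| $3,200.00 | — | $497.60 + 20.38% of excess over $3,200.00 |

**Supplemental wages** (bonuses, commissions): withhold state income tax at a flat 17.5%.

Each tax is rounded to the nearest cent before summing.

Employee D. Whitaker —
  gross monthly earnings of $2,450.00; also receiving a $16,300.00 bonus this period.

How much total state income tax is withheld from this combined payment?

State Income Tax: taxable = $2,450.00
  $132.00 + 18.28% × ($2,450.00 − $1,200.00) = $132.00 + 18.28% × $1,250.00 = $360.50
Supplemental (17.5% flat on bonus): 17.5% × $16,300.00 = $2,852.50
Total state income tax: $360.50 + $2,852.50 = $3,213.00

$3,213.00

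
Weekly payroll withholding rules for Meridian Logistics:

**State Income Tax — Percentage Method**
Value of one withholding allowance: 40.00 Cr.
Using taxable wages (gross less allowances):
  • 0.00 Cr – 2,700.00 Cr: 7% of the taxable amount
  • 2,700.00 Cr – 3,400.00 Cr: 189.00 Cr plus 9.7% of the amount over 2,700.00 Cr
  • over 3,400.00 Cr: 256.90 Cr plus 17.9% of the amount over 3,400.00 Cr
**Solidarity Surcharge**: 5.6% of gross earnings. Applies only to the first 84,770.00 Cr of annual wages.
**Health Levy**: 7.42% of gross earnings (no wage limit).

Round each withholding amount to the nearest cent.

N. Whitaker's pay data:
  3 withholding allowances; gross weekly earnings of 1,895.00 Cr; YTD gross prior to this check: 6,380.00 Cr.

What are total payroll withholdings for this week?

370.98 Cr

State Income Tax: taxable = 1,895.00 Cr − 3×40.00 Cr = 1,775.00 Cr
  7% × 1,775.00 Cr = 124.25 Cr
Solidarity Surcharge: 5.6% × 1,895.00 Cr = 106.12 Cr
Health Levy: 7.42% × 1,895.00 Cr = 140.61 Cr
Total: 124.25 Cr + 106.12 Cr + 140.61 Cr = 370.98 Cr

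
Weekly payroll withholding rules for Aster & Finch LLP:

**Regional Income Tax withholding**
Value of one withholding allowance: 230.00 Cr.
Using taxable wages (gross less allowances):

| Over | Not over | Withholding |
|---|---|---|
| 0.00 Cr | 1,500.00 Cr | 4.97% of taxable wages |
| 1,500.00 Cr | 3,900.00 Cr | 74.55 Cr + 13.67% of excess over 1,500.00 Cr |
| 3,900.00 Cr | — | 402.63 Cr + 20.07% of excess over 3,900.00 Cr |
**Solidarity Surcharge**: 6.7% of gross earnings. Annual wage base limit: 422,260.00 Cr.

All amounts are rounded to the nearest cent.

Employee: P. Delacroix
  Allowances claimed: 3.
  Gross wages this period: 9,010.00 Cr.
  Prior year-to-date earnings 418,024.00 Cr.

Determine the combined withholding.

1,573.53 Cr

Regional Income Tax: taxable = 9,010.00 Cr − 3×230.00 Cr = 8,320.00 Cr
  402.63 Cr + 20.07% × (8,320.00 Cr − 3,900.00 Cr) = 402.63 Cr + 20.07% × 4,420.00 Cr = 1,289.72 Cr
Solidarity Surcharge: cap 422,260.00 Cr − YTD 418,024.00 Cr = 4,236.00 Cr subject; 6.7% × 4,236.00 Cr = 283.81 Cr
Total: 1,289.72 Cr + 283.81 Cr = 1,573.53 Cr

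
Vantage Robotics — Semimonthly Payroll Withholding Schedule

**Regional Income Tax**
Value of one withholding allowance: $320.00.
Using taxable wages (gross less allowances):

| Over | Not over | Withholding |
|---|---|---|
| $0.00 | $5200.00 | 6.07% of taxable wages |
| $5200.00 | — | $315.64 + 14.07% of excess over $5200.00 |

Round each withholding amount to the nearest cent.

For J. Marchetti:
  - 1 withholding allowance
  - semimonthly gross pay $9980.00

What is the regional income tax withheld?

Regional Income Tax: taxable = $9980.00 − 1×$320.00 = $9660.00
  $315.64 + 14.07% × ($9660.00 − $5200.00) = $315.64 + 14.07% × $4460.00 = $943.16

$943.16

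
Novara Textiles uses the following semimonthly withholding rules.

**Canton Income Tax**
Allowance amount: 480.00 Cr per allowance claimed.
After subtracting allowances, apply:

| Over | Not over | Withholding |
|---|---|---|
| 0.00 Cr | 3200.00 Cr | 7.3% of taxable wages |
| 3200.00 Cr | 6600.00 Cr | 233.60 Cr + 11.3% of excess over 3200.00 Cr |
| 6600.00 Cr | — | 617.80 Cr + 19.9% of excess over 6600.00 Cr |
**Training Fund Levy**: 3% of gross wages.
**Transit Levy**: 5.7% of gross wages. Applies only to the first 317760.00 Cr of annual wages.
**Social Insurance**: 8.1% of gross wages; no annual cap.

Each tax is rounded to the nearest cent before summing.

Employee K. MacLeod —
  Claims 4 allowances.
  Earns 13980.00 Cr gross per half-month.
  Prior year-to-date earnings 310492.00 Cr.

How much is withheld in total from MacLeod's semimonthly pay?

Canton Income Tax: taxable = 13980.00 Cr − 4×480.00 Cr = 12060.00 Cr
  617.80 Cr + 19.9% × (12060.00 Cr − 6600.00 Cr) = 617.80 Cr + 19.9% × 5460.00 Cr = 1704.34 Cr
Training Fund Levy: 3% × 13980.00 Cr = 419.40 Cr
Transit Levy: cap 317760.00 Cr − YTD 310492.00 Cr = 7268.00 Cr subject; 5.7% × 7268.00 Cr = 414.28 Cr
Social Insurance: 8.1% × 13980.00 Cr = 1132.38 Cr
Total: 1704.34 Cr + 419.40 Cr + 414.28 Cr + 1132.38 Cr = 3670.40 Cr

3670.40 Cr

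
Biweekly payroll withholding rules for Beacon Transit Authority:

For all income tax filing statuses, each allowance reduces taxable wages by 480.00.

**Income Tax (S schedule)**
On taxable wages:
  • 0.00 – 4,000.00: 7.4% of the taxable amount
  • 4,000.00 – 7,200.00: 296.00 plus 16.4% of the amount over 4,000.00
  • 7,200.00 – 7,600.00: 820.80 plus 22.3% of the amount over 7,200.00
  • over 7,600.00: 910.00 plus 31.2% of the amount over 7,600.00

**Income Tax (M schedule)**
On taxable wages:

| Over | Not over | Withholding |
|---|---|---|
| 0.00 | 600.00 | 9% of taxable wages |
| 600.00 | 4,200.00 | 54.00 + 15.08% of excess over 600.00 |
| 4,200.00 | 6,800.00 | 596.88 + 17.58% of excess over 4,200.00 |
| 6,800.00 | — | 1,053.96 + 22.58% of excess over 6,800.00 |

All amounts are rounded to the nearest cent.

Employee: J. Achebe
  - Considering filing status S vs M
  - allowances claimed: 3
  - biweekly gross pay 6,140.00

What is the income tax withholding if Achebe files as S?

Income Tax (S): taxable = 6,140.00 − 3×480.00 = 4,700.00
  296.00 + 16.4% × (4,700.00 − 4,000.00) = 296.00 + 16.4% × 700.00 = 410.80

410.80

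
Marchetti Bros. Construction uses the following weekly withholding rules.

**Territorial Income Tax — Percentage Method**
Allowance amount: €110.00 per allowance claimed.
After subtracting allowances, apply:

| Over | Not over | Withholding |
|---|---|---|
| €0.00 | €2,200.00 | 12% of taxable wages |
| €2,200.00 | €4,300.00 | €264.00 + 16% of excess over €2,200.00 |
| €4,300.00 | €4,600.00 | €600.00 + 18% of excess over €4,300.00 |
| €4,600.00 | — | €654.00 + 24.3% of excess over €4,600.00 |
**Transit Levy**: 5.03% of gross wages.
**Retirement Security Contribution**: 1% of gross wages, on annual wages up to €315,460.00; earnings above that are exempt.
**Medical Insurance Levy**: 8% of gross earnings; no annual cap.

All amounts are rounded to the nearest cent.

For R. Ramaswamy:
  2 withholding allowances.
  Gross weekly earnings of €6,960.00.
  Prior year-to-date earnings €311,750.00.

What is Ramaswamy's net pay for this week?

Territorial Income Tax: taxable = €6,960.00 − 2×€110.00 = €6,740.00
  €654.00 + 24.3% × (€6,740.00 − €4,600.00) = €654.00 + 24.3% × €2,140.00 = €1,174.02
Transit Levy: 5.03% × €6,960.00 = €350.09
Retirement Security Contribution: cap €315,460.00 − YTD €311,750.00 = €3,710.00 subject; 1% × €3,710.00 = €37.10
Medical Insurance Levy: 8% × €6,960.00 = €556.80
Total withheld: €1,174.02 + €350.09 + €37.10 + €556.80 = €2,118.01
Net pay: €6,960.00 − €2,118.01 = €4,841.99

€4,841.99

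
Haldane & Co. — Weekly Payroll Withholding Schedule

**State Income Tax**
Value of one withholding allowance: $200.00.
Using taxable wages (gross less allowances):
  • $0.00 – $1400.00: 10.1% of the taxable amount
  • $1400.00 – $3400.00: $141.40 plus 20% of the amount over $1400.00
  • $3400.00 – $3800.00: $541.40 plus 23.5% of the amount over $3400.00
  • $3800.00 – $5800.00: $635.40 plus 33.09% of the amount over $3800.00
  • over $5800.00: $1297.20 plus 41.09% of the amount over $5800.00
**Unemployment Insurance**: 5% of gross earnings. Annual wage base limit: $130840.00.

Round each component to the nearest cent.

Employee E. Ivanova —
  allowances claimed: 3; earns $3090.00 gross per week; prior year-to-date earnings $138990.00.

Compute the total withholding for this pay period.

$359.40

State Income Tax: taxable = $3090.00 − 3×$200.00 = $2490.00
  $141.40 + 20% × ($2490.00 − $1400.00) = $141.40 + 20% × $1090.00 = $359.40
Unemployment Insurance: YTD $138990.00 ≥ cap $130840.00 → $0.00
Total: $359.40 + $0.00 = $359.40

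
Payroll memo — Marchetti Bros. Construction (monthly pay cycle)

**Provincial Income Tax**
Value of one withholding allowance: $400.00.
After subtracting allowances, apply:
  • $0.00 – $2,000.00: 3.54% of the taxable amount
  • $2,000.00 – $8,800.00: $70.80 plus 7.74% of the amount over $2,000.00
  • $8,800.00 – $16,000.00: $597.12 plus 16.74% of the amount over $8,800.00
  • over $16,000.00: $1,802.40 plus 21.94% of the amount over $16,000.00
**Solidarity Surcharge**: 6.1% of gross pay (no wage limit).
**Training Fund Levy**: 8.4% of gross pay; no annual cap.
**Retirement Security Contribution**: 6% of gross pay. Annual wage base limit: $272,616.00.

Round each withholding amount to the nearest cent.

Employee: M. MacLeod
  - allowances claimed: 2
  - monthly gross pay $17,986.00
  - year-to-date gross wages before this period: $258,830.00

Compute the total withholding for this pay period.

$5,497.74

Provincial Income Tax: taxable = $17,986.00 − 2×$400.00 = $17,186.00
  $1,802.40 + 21.94% × ($17,186.00 − $16,000.00) = $1,802.40 + 21.94% × $1,186.00 = $2,062.61
Solidarity Surcharge: 6.1% × $17,986.00 = $1,097.15
Training Fund Levy: 8.4% × $17,986.00 = $1,510.82
Retirement Security Contribution: cap $272,616.00 − YTD $258,830.00 = $13,786.00 subject; 6% × $13,786.00 = $827.16
Total: $2,062.61 + $1,097.15 + $1,510.82 + $827.16 = $5,497.74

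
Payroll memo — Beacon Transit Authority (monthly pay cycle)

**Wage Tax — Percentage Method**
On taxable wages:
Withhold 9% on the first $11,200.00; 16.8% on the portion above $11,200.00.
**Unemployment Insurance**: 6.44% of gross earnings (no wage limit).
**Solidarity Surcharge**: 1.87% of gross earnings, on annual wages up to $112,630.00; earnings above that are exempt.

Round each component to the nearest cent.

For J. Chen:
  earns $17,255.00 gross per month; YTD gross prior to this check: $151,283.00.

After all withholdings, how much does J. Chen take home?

$14,118.54

Wage Tax: taxable = $17,255.00
  $1,008.00 + 16.8% × ($17,255.00 − $11,200.00) = $1,008.00 + 16.8% × $6,055.00 = $2,025.24
Unemployment Insurance: 6.44% × $17,255.00 = $1,111.22
Solidarity Surcharge: YTD $151,283.00 ≥ cap $112,630.00 → $0.00
Total withheld: $2,025.24 + $1,111.22 + $0.00 = $3,136.46
Net pay: $17,255.00 − $3,136.46 = $14,118.54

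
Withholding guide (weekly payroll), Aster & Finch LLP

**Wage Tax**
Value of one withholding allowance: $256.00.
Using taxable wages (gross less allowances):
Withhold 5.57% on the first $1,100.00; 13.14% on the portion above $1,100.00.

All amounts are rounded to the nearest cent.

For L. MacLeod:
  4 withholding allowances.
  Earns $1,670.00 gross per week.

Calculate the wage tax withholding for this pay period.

Wage Tax: taxable = $1,670.00 − 4×$256.00 = $646.00
  5.57% × $646.00 = $35.98

$35.98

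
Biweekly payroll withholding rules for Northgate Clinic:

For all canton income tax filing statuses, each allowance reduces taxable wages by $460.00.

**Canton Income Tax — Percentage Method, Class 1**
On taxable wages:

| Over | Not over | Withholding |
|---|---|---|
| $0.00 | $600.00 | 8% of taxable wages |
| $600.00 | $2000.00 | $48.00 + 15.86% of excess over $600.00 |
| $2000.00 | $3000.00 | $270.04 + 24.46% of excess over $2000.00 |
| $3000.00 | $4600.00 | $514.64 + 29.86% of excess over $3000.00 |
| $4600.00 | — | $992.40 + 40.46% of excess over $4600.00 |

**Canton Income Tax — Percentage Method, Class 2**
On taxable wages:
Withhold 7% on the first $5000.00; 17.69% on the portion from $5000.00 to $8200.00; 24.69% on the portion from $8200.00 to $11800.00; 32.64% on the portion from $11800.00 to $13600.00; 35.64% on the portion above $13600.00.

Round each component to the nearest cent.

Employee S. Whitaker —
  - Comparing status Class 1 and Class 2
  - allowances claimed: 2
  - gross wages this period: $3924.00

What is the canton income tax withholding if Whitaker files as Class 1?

$515.83

Canton Income Tax (Class 1): taxable = $3924.00 − 2×$460.00 = $3004.00
  $514.64 + 29.86% × ($3004.00 − $3000.00) = $514.64 + 29.86% × $4.00 = $515.83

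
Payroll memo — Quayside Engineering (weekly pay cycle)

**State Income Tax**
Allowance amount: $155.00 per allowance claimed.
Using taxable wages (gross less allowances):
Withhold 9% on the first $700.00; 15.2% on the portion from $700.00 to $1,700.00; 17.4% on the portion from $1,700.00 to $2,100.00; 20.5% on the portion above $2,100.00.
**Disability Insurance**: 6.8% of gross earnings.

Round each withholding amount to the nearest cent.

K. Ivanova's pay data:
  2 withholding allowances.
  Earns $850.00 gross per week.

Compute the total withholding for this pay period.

State Income Tax: taxable = $850.00 − 2×$155.00 = $540.00
  9% × $540.00 = $48.60
Disability Insurance: 6.8% × $850.00 = $57.80
Total: $48.60 + $57.80 = $106.40

$106.40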